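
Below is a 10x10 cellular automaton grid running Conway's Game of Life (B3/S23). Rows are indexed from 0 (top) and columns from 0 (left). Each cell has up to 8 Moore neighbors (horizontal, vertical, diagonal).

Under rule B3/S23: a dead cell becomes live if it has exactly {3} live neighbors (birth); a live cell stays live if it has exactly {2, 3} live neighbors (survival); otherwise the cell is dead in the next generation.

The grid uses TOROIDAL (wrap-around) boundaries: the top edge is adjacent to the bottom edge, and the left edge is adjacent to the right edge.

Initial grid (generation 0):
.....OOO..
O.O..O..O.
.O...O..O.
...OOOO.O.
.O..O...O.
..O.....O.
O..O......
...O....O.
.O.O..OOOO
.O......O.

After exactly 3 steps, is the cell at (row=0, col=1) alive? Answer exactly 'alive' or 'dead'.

Simulating step by step:
Generation 0 (given above): 32 live cells
Generation 1: 41 live cells
.O...OOOOO
.O..OO..OO
.OOO....O.
..OO..O.OO
..O.O...OO
.OOO.....O
..OO.....O
O..OO...O.
O........O
O.O..O...O
Generation 2: 29 live cells
.OO....O..
.O.OOO....
.O...O....
O...O.....
....O..O..
.O..O....O
........OO
OOOOO...O.
...OO...O.
.....O.O..
Generation 3: 42 live cells
.OOO.O....
OO.OOOO...
OOOO.O....
....OO....
O..OOO....
O........O
....O...O.
OOO.O..OO.
.O...O.OOO
..OOO.OOO.

Cell (0,1) at generation 3: 1 -> alive

Answer: alive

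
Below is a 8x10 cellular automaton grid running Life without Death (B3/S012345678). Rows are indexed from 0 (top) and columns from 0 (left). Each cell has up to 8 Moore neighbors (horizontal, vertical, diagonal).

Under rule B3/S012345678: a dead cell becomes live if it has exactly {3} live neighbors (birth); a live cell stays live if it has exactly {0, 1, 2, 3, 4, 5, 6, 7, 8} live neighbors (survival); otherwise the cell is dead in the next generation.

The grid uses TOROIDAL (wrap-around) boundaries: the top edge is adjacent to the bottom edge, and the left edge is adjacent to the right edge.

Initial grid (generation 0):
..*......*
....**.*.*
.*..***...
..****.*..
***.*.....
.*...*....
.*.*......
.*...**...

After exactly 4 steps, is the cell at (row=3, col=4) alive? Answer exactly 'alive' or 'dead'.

Answer: alive

Derivation:
Simulating step by step:
Generation 0 (given above): 26 live cells
Generation 1: 44 live cells
*.*.*...**
*..***.***
.**.*****.
*.****.*..
***.*.*...
.*.***....
**.****...
**...**...
Generation 2: 47 live cells
*.*.*...**
*..***.***
.**.*****.
*.****.***
***.*.*...
.*.***....
**.****...
**...***..
Generation 3: 51 live cells
*.*.*...**
*..***.***
.**.*****.
*.****.***
***.*.***.
.*.***....
**.*****..
**...****.
Generation 4: 55 live cells
*.*.*...**
*..***.***
.**.*****.
*.****.***
***.*.***.
.*.***..**
**.*******
**...****.

Cell (3,4) at generation 4: 1 -> alive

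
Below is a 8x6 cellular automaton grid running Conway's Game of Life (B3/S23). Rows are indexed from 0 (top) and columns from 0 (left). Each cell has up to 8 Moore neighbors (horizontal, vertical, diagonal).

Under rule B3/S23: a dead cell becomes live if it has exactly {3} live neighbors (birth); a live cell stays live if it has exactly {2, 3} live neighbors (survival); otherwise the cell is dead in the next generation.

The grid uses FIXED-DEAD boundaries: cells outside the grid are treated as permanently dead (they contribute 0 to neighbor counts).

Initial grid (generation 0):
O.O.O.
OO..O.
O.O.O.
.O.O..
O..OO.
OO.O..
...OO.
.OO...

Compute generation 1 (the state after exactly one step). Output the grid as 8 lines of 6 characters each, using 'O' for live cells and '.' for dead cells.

Answer: O..O..
O.O.OO
O.O.O.
OO....
O..OO.
OO....
O..OO.
..OO..

Derivation:
Simulating step by step:
Generation 0 (given above): 21 live cells
Generation 1: 21 live cells
(generation 1 grid is the final answer)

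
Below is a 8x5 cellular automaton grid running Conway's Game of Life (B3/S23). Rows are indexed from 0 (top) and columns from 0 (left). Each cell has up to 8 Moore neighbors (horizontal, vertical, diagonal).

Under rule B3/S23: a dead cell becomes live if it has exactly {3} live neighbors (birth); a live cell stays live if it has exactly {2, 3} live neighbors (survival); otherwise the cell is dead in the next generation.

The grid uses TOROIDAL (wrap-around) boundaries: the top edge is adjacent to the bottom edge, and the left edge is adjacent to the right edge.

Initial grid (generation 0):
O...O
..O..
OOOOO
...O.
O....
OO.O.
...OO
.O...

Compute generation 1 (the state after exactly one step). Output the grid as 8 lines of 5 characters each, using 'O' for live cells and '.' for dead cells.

Answer: OO...
..O..
OO..O
...O.
OOO..
OOOO.
.O.OO
...O.

Derivation:
Simulating step by step:
Generation 0 (given above): 16 live cells
Generation 1: 18 live cells
(generation 1 grid is the final answer)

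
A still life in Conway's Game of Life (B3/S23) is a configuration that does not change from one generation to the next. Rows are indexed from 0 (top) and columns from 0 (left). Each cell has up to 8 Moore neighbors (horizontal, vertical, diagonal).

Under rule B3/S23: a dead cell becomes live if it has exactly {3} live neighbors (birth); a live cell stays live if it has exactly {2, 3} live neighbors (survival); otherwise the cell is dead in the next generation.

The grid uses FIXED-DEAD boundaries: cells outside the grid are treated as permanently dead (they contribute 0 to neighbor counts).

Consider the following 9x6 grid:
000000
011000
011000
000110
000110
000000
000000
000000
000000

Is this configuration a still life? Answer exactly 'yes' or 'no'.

Compute generation 1 and compare to generation 0 (given above):
Generation 1:
000000
011000
010000
000010
000110
000000
000000
000000
000000
Cell (2,2) differs: gen0=1 vs gen1=0 -> NOT a still life.

Answer: no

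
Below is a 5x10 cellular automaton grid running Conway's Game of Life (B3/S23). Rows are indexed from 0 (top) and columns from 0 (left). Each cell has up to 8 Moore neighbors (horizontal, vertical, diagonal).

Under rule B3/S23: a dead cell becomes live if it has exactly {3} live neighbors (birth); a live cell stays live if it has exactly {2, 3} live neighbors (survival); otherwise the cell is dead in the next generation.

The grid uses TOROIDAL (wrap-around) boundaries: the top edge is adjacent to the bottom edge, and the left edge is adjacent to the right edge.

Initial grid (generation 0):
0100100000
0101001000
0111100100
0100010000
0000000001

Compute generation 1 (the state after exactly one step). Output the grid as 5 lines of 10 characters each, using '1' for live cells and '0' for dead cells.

Answer: 1010000000
1100010000
1101111000
1101100000
1000000000

Derivation:
Simulating step by step:
Generation 0 (given above): 13 live cells
Generation 1: 16 live cells
(generation 1 grid is the final answer)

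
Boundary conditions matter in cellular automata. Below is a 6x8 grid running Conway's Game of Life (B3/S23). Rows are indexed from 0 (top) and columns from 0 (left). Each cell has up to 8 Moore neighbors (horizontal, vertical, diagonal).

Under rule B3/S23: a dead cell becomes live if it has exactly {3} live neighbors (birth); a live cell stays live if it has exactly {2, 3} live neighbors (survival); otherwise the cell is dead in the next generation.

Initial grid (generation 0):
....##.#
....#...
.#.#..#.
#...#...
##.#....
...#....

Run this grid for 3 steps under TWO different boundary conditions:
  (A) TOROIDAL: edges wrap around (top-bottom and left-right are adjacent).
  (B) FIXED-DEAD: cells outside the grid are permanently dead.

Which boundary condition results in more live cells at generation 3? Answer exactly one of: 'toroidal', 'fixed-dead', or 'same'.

Under TOROIDAL boundary, generation 3:
.....##.
.....###
##....#.
#.....##
#......#
........
Population = 13

Under FIXED-DEAD boundary, generation 3:
....##..
...###..
........
.#......
.#......
........
Population = 7

Comparison: toroidal=13, fixed-dead=7 -> toroidal

Answer: toroidal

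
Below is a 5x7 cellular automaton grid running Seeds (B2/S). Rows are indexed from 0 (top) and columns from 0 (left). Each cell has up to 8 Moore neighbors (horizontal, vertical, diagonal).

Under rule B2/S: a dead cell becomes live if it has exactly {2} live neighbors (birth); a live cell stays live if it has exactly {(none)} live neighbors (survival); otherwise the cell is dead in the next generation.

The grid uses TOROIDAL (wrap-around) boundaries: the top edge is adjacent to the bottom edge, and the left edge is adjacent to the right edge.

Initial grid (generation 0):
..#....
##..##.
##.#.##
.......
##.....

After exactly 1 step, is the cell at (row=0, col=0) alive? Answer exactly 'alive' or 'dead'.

Answer: dead

Derivation:
Simulating step by step:
Generation 0 (given above): 12 live cells
Generation 1: 6 live cells
...###.
.......
.......
....##.
..#....

Cell (0,0) at generation 1: 0 -> dead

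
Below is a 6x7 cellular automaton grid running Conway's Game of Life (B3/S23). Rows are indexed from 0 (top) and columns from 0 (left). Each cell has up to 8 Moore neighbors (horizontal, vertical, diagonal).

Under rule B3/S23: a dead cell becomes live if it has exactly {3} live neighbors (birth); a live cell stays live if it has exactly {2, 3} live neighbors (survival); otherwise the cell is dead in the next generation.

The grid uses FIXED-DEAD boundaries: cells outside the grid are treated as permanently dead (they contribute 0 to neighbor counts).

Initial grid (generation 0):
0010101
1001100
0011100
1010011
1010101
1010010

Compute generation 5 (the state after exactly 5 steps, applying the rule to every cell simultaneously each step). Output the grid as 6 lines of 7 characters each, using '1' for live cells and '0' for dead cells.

Answer: 0000000
0000000
0000000
0000000
0100110
0101110

Derivation:
Simulating step by step:
Generation 0 (given above): 20 live cells
Generation 1: 12 live cells
0000110
0100000
0010000
0010001
1010101
0001010
Generation 2: 11 live cells
0000000
0000000
0110000
0010010
0110101
0001110
Generation 3: 10 live cells
0000000
0000000
0110000
0000010
0110001
0011110
Generation 4: 8 live cells
0000000
0000000
0000000
0000000
0110001
0111110
Generation 5: 7 live cells
(generation 5 grid is the final answer)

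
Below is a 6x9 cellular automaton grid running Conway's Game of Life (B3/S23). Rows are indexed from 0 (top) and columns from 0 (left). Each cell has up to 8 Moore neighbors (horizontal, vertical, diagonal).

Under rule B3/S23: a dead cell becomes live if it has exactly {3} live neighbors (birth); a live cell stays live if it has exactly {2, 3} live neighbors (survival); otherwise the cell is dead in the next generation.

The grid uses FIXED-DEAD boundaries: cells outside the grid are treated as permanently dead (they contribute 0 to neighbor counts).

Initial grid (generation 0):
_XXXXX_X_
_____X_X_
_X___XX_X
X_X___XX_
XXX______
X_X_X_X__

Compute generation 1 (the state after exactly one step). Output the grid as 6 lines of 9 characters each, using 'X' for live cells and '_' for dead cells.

Simulating step by step:
Generation 0 (given above): 23 live cells
Generation 1: 24 live cells
(generation 1 grid is the final answer)

Answer: __XXXX___
_X_X___XX
_X___X__X
X_X__XXX_
X_X__XXX_
X_XX_____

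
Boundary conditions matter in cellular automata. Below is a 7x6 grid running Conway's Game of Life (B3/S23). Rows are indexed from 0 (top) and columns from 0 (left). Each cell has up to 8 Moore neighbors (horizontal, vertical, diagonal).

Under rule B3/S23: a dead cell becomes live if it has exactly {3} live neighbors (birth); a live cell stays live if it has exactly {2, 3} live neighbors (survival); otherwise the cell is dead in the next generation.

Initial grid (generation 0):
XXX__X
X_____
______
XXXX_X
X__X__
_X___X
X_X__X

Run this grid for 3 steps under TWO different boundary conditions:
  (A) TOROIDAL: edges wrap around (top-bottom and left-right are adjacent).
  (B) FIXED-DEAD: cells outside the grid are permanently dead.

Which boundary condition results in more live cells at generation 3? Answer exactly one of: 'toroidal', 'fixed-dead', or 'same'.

Answer: toroidal

Derivation:
Under TOROIDAL boundary, generation 3:
_X_X__
_X__XX
__X___
XX____
__X_X_
XXX_XX
______
Population = 15

Under FIXED-DEAD boundary, generation 3:
XX____
X_____
X_____
_X____
_X_X__
X_XX__
X_XX__
Population = 13

Comparison: toroidal=15, fixed-dead=13 -> toroidal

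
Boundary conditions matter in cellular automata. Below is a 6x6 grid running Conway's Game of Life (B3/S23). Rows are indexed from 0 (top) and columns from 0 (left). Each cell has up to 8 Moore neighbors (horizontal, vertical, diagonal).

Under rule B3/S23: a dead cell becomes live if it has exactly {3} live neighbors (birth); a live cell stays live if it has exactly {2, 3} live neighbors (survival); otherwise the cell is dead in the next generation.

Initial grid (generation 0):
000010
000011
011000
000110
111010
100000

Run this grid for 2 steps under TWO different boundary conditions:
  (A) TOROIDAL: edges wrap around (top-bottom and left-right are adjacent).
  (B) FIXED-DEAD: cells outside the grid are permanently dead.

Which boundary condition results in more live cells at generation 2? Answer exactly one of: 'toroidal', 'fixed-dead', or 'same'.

Under TOROIDAL boundary, generation 2:
000000
000101
000000
001010
001010
101110
Population = 10

Under FIXED-DEAD boundary, generation 2:
000101
000100
000001
101011
100100
100000
Population = 11

Comparison: toroidal=10, fixed-dead=11 -> fixed-dead

Answer: fixed-dead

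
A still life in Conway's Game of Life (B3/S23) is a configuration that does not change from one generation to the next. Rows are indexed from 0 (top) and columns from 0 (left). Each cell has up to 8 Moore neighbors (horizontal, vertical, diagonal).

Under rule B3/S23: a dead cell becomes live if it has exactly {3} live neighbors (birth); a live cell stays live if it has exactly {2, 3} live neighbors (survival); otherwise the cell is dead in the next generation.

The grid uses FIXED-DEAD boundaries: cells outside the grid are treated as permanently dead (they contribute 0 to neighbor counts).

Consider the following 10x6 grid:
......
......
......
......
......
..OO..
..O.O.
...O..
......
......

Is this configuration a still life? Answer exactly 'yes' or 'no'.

Answer: yes

Derivation:
Compute generation 1 and compare to generation 0 (given above):
Generation 1:
......
......
......
......
......
..OO..
..O.O.
...O..
......
......
The grids are IDENTICAL -> still life.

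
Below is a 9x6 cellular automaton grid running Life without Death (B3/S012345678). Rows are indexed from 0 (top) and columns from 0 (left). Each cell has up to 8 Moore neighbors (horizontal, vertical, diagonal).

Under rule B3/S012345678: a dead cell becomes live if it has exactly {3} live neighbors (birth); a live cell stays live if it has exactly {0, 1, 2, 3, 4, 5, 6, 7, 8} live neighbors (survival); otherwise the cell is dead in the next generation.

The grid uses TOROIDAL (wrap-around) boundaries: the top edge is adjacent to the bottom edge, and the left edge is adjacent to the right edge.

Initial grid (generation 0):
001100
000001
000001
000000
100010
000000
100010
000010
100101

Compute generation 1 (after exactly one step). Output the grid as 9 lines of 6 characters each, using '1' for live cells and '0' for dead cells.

Simulating step by step:
Generation 0 (given above): 12 live cells
Generation 1: 20 live cells
(generation 1 grid is the final answer)

Answer: 101101
000011
000001
000001
100010
000000
100011
100110
101101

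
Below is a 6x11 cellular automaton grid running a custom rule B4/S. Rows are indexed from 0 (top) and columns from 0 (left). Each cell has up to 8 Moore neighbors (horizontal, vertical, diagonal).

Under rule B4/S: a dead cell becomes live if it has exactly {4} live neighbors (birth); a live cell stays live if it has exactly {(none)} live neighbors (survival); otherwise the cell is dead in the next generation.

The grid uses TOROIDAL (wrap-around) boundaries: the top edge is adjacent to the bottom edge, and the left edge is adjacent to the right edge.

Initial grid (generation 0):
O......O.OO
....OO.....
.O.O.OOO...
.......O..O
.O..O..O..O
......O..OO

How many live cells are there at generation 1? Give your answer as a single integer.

Simulating step by step:
Generation 0 (given above): 20 live cells
Generation 1: 5 live cells
...........
...........
....O......
O..........
O........O.
........O..
Population at generation 1: 5

Answer: 5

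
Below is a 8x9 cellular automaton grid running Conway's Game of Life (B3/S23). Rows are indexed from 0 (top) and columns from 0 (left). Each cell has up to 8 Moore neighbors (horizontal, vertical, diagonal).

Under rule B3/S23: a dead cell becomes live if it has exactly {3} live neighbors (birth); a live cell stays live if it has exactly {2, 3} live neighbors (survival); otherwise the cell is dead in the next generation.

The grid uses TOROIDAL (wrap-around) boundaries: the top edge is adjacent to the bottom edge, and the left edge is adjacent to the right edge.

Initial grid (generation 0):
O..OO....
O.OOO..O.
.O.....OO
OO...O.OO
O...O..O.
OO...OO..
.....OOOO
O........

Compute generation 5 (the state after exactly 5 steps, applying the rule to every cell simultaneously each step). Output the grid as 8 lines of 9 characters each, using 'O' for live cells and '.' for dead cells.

Simulating step by step:
Generation 0 (given above): 28 live cells
Generation 1: 24 live cells
O.O.O....
O.O.O..O.
...OO....
.O.......
....O..O.
OO..O....
.O...O.OO
O...OOOO.
Generation 2: 27 live cells
O...O..O.
..O.OO..O
.OOOO....
...OO....
OO.......
OO..OOOO.
.O.....O.
O..OO..O.
Generation 3: 31 live cells
OO....OO.
O.O..O..O
.O.......
O...O....
OOOO..O.O
..O..OOO.
.OOO...O.
OO.OO.OO.
Generation 4: 22 live cells
...OO....
..O...OOO
.O......O
...O....O
O.OOO.O.O
....OO...
O........
...OOO...
Generation 5: 26 live cells
(generation 5 grid is the final answer)

Answer: ..O...OO.
O.OO...OO
..O.....O
.O.OO...O
O.O....OO
OO..OO..O
...O.....
...O.O...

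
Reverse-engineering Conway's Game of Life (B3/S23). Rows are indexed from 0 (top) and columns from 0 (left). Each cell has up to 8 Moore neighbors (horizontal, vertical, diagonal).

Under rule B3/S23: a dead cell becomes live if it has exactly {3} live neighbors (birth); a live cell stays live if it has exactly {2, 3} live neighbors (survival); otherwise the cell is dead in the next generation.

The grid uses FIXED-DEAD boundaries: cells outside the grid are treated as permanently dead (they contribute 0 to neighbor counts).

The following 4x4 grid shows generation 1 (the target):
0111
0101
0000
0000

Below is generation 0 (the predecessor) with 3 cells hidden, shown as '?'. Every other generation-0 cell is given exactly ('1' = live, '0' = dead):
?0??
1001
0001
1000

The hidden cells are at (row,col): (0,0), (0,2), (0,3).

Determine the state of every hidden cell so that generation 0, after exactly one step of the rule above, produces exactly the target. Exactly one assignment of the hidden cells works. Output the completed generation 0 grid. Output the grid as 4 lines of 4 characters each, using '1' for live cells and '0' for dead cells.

Answer: 1011
1001
0001
1000

Derivation:
Hidden generation-0 cells (in order): (0,0), (0,2), (0,3).
A hidden cell only influences target cells in its own 3x3 neighborhood. Try each of the 2^3 = 8 assignments, step the completed generation 0 forward once under B3/S23, and compare with the target:
  (0,0)=0 (0,2)=0 (0,3)=0 -> step gives (0,1)='0' but target has '1' -> reject
  (0,0)=0 (0,2)=0 (0,3)=1 -> step gives (0,1)='0' but target has '1' -> reject
  (0,0)=0 (0,2)=1 (0,3)=0 -> step gives (0,1)='0' but target has '1' -> reject
  (0,0)=0 (0,2)=1 (0,3)=1 -> step gives (0,1)='0' but target has '1' -> reject
  (0,0)=1 (0,2)=0 (0,3)=0 -> step gives (0,1)='0' but target has '1' -> reject
  (0,0)=1 (0,2)=0 (0,3)=1 -> step gives (0,1)='0' but target has '1' -> reject
  (0,0)=1 (0,2)=1 (0,3)=0 -> step gives (0,2)='0' but target has '1' -> reject
  (0,0)=1 (0,2)=1 (0,3)=1 -> step reproduces the target at every cell -> ACCEPT
Unique solution: (0,0)=live, (0,2)=live, (0,3)=live.
Check: live-neighbor counts of every cell in the completed generation 0:
1322
1343
2221
0111
Applying B3/S23 to generation 0 with these counts gives:
0111
0101
0000
0000
which matches the target exactly.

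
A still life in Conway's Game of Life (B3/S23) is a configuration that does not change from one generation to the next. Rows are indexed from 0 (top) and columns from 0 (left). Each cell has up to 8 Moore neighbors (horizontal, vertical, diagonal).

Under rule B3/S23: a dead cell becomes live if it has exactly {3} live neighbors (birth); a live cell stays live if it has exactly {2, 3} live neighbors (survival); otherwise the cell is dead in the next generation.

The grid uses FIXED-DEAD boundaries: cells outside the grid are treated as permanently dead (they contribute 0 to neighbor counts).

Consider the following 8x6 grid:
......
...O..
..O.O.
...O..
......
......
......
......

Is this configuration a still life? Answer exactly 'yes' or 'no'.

Answer: yes

Derivation:
Compute generation 1 and compare to generation 0 (given above):
Generation 1:
......
...O..
..O.O.
...O..
......
......
......
......
The grids are IDENTICAL -> still life.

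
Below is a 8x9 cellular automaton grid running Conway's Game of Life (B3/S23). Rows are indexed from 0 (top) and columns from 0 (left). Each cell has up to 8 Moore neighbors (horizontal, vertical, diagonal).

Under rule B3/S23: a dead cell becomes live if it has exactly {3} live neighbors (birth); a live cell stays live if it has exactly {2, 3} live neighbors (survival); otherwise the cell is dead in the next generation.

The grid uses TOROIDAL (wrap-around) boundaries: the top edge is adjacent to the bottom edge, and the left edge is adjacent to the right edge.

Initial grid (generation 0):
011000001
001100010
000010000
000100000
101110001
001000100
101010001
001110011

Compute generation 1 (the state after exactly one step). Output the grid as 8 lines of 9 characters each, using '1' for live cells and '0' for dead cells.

Simulating step by step:
Generation 0 (given above): 24 live cells
Generation 1: 24 live cells
(generation 1 grid is the final answer)

Answer: 110010001
011100000
001010000
001000000
011010000
001011010
101011001
000010010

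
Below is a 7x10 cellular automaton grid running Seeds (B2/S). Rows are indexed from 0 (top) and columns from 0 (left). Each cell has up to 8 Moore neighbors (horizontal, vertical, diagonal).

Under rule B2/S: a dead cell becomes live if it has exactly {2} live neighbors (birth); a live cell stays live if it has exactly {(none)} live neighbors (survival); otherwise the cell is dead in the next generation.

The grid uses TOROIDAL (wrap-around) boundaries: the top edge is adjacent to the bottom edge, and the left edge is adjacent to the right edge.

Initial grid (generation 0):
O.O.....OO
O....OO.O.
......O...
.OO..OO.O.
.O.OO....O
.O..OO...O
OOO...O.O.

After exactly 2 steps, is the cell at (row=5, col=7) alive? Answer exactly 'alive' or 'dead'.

Answer: dead

Derivation:
Simulating step by step:
Generation 0 (given above): 27 live cells
Generation 1: 10 live cells
...O......
..........
O.O.O...O.
.........O
.......O..
......OO..
....O.....
Generation 2: 17 live cells
....O.....
.OO.O....O
.O.O......
OO.O...O..
..........
.....O..O.
...O.OOO..

Cell (5,7) at generation 2: 0 -> dead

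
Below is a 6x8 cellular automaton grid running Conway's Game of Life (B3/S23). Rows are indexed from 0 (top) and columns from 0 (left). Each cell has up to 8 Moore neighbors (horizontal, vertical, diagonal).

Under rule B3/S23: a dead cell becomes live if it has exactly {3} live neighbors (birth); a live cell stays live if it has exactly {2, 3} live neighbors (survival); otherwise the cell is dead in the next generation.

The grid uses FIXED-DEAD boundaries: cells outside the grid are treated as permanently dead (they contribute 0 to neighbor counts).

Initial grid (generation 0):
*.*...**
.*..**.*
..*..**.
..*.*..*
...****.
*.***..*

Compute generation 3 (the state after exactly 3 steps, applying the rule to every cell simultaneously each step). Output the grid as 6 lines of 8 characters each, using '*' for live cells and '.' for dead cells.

Simulating step by step:
Generation 0 (given above): 23 live cells
Generation 1: 19 live cells
.*...***
.****..*
.**....*
..*....*
.*....**
..*...*.
Generation 2: 21 live cells
.*.*****
*..***.*
......**
..*....*
.**...**
......**
Generation 3: 15 live cells
(generation 3 grid is the final answer)

Answer: ..**...*
..**....
...***.*
.**.....
.**.....
......**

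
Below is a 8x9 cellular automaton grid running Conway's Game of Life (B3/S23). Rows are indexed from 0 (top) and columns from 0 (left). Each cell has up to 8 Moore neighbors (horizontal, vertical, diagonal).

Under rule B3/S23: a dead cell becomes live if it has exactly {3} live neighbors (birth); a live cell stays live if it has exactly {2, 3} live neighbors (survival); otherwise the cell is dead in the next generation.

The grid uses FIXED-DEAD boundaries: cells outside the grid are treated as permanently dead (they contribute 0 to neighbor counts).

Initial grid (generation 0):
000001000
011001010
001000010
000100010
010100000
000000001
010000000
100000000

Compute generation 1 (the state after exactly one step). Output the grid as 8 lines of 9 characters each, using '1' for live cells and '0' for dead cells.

Simulating step by step:
Generation 0 (given above): 14 live cells
Generation 1: 11 live cells
(generation 1 grid is the final answer)

Answer: 000000100
011000000
011100011
000100000
001000000
001000000
000000000
000000000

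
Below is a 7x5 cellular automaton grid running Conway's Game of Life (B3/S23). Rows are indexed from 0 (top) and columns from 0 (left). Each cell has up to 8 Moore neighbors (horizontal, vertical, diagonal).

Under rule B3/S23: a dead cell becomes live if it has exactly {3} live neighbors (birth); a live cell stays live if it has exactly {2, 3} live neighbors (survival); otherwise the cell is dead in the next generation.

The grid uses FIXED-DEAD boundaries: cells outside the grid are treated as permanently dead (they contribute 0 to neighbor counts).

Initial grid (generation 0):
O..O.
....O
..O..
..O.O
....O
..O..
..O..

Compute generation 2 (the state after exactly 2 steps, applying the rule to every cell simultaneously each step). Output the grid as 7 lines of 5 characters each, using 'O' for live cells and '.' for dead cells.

Simulating step by step:
Generation 0 (given above): 9 live cells
Generation 1: 2 live cells
.....
...O.
.....
.....
.....
...O.
.....
Generation 2: 0 live cells
(generation 2 grid is the final answer)

Answer: .....
.....
.....
.....
.....
.....
.....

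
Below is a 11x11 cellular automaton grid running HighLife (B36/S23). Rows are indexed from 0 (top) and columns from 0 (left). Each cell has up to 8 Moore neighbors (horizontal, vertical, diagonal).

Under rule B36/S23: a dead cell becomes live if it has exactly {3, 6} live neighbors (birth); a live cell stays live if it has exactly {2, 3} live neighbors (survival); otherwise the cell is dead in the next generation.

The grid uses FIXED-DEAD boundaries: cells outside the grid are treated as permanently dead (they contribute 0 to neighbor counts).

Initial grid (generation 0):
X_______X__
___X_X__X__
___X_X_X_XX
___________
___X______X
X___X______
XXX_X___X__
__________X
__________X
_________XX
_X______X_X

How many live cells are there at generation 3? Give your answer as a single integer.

Simulating step by step:
Generation 0 (given above): 26 live cells
Generation 1: 20 live cells
___________
______XXX__
______X_XX_
____X____XX
___________
X_X_X______
XX_X_______
_X_______X_
__________X
__________X
__________X
Generation 2: 23 live cells
_______X___
______X_XX_
_____XX___X
________XXX
___X_______
X_XX_______
X__X_______
XXX________
_________XX
_________XX
___________
Generation 3: 30 live cells
_______XX__
_____XX_XX_
_____XX__XX
_________XX
__XX_____X_
_XXXX______
XX_X_______
XXX________
_X_______XX
_________XX
___________
Population at generation 3: 30

Answer: 30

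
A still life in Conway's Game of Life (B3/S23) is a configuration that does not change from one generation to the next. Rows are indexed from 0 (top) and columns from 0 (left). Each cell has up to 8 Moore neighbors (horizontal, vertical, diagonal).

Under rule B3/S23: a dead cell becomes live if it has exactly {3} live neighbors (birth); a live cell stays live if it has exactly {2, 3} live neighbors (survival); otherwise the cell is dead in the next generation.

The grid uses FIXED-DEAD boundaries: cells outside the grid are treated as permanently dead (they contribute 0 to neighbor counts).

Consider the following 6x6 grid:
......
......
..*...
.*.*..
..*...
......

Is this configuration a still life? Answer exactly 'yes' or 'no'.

Answer: yes

Derivation:
Compute generation 1 and compare to generation 0 (given above):
Generation 1:
......
......
..*...
.*.*..
..*...
......
The grids are IDENTICAL -> still life.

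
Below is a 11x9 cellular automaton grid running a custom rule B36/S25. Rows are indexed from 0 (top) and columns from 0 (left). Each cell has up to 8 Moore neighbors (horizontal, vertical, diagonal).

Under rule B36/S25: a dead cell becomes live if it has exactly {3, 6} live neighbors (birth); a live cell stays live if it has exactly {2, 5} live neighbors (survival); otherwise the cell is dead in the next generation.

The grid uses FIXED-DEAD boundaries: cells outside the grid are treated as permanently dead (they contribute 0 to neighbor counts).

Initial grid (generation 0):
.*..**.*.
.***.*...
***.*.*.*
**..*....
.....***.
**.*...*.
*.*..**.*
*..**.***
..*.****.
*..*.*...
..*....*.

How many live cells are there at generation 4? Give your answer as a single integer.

Simulating step by step:
Generation 0 (given above): 45 live cells
Generation 1: 31 live cells
.*.*.**..
.**....*.
..*......
..***....
..*.**.*.
*.*.*.*.*
.......*.
..*......
.**.***.*
.**....*.
.........
Generation 2: 28 live cells
.*....*..
...*..*..
.........
.*.*.*...
......**.
.*..*...*
.*.*...*.
.***.***.
.....***.
...*.***.
.........
Generation 3: 25 live cells
.........
.........
..*.*....
......*..
..*.****.
..*...*.*
*.*..*..*
.*.*....*
...*.*.**
....*.*..
......*..
Generation 4: 18 live cells
.........
.........
.........
....*..*.
...*.....
..*.*...*
...*....*
.*.*..*..
..**.**.*
....*....
.....*...
Population at generation 4: 18

Answer: 18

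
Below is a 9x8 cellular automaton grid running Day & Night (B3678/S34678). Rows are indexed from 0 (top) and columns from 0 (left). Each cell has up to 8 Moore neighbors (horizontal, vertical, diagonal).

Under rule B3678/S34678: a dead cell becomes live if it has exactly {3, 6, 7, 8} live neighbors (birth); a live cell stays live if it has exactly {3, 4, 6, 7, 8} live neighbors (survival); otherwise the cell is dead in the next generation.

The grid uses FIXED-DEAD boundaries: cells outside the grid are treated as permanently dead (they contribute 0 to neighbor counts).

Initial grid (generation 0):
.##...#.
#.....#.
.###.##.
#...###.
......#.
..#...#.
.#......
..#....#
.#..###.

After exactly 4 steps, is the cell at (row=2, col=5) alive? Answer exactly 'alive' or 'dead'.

Answer: alive

Derivation:
Simulating step by step:
Generation 0 (given above): 24 live cells
Generation 1: 19 live cells
........
...#..##
##....##
.####.##
......##
........
..#.....
.#...##.
........
Generation 2: 12 live cells
........
......##
.#..#...
###.....
..##.###
........
........
........
........
Generation 3: 10 live cells
........
........
###.....
.##.###.
..#.....
......#.
........
........
........
Generation 4: 10 live cells
........
.#......
.###.#..
#.#.....
.#.#..#.
........
........
........
........

Cell (2,5) at generation 4: 1 -> alive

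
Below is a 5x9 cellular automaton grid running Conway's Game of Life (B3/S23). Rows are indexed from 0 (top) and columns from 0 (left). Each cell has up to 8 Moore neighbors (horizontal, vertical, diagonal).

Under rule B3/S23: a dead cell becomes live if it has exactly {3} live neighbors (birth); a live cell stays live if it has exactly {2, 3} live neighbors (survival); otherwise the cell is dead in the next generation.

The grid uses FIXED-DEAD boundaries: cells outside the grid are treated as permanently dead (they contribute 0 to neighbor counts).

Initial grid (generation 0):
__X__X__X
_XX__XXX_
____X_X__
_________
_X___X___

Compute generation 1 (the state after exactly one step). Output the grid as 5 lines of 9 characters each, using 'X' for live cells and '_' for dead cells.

Simulating step by step:
Generation 0 (given above): 12 live cells
Generation 1: 12 live cells
(generation 1 grid is the final answer)

Answer: _XX__X_X_
_XXXX__X_
______XX_
_____X___
_________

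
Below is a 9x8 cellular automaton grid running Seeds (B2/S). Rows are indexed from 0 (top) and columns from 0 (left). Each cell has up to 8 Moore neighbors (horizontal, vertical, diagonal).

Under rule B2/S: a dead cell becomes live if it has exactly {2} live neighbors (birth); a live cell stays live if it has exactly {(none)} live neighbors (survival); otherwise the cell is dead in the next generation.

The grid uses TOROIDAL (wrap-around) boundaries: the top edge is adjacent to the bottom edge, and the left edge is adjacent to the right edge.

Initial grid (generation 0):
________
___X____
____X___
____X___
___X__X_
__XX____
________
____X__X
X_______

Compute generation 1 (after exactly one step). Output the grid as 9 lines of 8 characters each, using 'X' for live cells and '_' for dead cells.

Simulating step by step:
Generation 0 (given above): 10 live cells
Generation 1: 8 live cells
(generation 1 grid is the final answer)

Answer: ________
____X___
_____X__
________
_____X__
____X___
__X_X___
X_______
_______X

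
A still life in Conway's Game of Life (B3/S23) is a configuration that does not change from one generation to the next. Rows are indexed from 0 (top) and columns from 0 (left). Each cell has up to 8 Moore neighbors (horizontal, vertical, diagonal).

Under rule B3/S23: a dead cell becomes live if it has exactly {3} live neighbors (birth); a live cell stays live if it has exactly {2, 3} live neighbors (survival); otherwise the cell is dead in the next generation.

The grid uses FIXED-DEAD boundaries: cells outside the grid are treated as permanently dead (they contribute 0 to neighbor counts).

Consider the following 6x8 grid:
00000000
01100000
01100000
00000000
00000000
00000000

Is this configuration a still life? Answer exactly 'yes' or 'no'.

Answer: yes

Derivation:
Compute generation 1 and compare to generation 0 (given above):
Generation 1:
00000000
01100000
01100000
00000000
00000000
00000000
The grids are IDENTICAL -> still life.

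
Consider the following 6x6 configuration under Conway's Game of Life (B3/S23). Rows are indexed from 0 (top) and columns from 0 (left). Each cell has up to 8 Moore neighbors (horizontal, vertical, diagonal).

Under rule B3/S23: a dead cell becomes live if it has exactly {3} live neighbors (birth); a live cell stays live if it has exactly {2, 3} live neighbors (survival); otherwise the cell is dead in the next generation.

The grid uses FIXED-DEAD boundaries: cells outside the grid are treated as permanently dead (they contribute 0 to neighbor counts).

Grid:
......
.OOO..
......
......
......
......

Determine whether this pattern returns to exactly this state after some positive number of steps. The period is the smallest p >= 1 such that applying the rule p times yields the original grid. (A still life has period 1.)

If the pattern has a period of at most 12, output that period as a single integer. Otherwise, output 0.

Simulating and comparing each generation to the original:
Gen 0 (original, given above): 3 live cells
Gen 1: 3 live cells, differs from original
Gen 2: 3 live cells, MATCHES original -> period = 2

Answer: 2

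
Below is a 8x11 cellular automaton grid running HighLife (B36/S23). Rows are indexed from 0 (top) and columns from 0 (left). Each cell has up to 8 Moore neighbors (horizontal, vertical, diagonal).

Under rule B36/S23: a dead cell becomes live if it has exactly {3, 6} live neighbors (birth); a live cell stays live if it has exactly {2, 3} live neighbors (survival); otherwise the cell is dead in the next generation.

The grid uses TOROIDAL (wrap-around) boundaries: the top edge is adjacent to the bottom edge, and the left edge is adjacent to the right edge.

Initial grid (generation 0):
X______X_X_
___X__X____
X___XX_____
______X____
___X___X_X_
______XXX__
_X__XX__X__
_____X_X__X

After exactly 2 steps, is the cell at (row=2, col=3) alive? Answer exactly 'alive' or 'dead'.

Answer: alive

Derivation:
Simulating step by step:
Generation 0 (given above): 22 live cells
Generation 1: 27 live cells
_______XX_X
____XXX___X
____XXX____
____XXX____
___________
____XXX__X_
____XX__XX_
X___XX_X_XX
Generation 2: 20 live cells
_______XX__
____X____X_
___X___X___
____X_X____
_____X_____
____X_X_XX_
___X___X___
X___XX_XX__

Cell (2,3) at generation 2: 1 -> alive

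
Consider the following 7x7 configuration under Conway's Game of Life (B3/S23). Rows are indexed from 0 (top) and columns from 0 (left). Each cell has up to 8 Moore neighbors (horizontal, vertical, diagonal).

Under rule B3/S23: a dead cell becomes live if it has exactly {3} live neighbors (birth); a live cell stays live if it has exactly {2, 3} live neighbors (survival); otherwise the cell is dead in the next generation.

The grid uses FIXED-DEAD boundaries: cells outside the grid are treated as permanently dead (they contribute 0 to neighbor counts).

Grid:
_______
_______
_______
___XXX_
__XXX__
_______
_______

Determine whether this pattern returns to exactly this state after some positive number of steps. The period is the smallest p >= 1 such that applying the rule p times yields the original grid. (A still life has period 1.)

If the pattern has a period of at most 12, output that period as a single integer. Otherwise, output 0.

Answer: 2

Derivation:
Simulating and comparing each generation to the original:
Gen 0 (original, given above): 6 live cells
Gen 1: 6 live cells, differs from original
Gen 2: 6 live cells, MATCHES original -> period = 2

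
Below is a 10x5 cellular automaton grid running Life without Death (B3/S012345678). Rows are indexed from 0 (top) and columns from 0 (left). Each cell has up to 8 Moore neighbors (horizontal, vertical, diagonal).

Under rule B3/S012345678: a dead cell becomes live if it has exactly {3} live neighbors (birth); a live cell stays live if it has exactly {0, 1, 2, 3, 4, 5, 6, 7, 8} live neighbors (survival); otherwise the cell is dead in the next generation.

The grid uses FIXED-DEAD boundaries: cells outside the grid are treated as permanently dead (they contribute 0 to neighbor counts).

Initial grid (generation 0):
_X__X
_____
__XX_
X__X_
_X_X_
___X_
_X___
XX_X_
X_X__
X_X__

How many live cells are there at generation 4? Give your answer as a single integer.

Answer: 39

Derivation:
Simulating step by step:
Generation 0 (given above): 17 live cells
Generation 1: 24 live cells
_X__X
__XX_
__XX_
XX_XX
_X_XX
___X_
XX___
XX_X_
X_XX_
X_X__
Generation 2: 33 live cells
_XXXX
_XXXX
__XX_
XX_XX
XX_XX
XX_XX
XX___
XX_X_
X_XX_
X_XX_
Generation 3: 37 live cells
_XXXX
_XXXX
X_XX_
XX_XX
XX_XX
XX_XX
XX_XX
XX_X_
X_XXX
X_XX_
Generation 4: 39 live cells
_XXXX
XXXXX
X_XX_
XX_XX
XX_XX
XX_XX
XX_XX
XX_X_
X_XXX
X_XXX
Population at generation 4: 39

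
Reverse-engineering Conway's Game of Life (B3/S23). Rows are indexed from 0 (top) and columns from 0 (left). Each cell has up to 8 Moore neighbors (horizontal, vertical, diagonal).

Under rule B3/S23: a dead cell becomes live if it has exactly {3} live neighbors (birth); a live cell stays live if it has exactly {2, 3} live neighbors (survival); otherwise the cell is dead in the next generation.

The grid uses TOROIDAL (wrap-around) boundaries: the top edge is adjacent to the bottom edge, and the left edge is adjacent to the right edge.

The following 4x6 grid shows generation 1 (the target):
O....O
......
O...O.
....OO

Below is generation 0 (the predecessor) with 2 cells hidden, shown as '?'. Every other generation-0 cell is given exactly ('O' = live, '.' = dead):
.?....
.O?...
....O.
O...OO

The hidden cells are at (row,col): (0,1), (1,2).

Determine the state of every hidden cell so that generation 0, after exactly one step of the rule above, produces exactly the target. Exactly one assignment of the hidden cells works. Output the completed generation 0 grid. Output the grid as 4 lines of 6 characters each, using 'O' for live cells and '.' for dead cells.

Hidden generation-0 cells (in order): (0,1), (1,2).
A hidden cell only influences target cells in its own 3x3 neighborhood. Try each of the 2^2 = 4 assignments, step the completed generation 0 forward once under B3/S23, and compare with the target:
  (0,1)=. (1,2)=. -> step reproduces the target at every cell -> ACCEPT
  (0,1)=. (1,2)=O -> step gives (0,1)='O' but target has '.' -> reject
  (0,1)=O (1,2)=. -> step gives (0,0)='.' but target has 'O' -> reject
  (0,1)=O (1,2)=O -> step gives (0,0)='.' but target has 'O' -> reject
Unique solution: (0,1)=dead, (1,2)=dead.
Check: live-neighbor counts of every cell in the completed generation 0:
321123
101111
321224
110223
Applying B3/S23 to generation 0 with these counts gives:
O....O
......
O...O.
....OO
which matches the target exactly.

Answer: ......
.O....
....O.
O...OO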